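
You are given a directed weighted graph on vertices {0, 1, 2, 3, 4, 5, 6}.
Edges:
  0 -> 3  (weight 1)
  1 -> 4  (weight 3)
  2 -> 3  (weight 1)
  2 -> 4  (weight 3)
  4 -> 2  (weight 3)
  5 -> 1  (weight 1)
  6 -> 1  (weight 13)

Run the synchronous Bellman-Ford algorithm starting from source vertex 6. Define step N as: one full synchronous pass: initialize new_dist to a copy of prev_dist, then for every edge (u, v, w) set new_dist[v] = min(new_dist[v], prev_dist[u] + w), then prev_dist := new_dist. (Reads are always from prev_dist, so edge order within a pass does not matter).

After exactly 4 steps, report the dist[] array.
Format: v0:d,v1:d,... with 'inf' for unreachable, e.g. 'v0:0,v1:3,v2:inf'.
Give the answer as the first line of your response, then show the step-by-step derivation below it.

v0:inf,v1:13,v2:19,v3:20,v4:16,v5:inf,v6:0

step 1: dist = v0:inf,v1:13,v2:inf,v3:inf,v4:inf,v5:inf,v6:0
step 2: dist = v0:inf,v1:13,v2:inf,v3:inf,v4:16,v5:inf,v6:0
step 3: dist = v0:inf,v1:13,v2:19,v3:inf,v4:16,v5:inf,v6:0
step 4: dist = v0:inf,v1:13,v2:19,v3:20,v4:16,v5:inf,v6:0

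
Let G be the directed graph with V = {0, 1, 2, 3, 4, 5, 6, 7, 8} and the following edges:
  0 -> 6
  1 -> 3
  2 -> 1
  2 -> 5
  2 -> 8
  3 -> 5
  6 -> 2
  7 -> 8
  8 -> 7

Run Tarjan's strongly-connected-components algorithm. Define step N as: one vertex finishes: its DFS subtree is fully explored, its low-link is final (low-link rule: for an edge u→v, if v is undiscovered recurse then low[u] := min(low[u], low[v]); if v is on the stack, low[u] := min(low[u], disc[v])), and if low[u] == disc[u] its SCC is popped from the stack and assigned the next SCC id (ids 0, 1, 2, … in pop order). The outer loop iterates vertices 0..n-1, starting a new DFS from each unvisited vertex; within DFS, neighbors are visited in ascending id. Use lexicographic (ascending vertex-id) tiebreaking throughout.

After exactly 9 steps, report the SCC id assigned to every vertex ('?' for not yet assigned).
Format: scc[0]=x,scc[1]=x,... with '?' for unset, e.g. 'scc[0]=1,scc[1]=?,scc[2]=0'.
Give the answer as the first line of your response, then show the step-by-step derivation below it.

scc[0]=6,scc[1]=2,scc[2]=4,scc[3]=1,scc[4]=7,scc[5]=0,scc[6]=5,scc[7]=3,scc[8]=3

step 1: low=(low[0]=0,low[1]=3,low[2]=2,low[3]=4,low[4]=?,low[5]=5,low[6]=1,low[7]=?,low[8]=?); scc=(scc[0]=?,scc[1]=?,scc[2]=?,scc[3]=?,scc[4]=?,scc[5]=0,scc[6]=?,scc[7]=?,scc[8]=?)
step 2: low=(low[0]=0,low[1]=3,low[2]=2,low[3]=4,low[4]=?,low[5]=5,low[6]=1,low[7]=?,low[8]=?); scc=(scc[0]=?,scc[1]=?,scc[2]=?,scc[3]=1,scc[4]=?,scc[5]=0,scc[6]=?,scc[7]=?,scc[8]=?)
step 3: low=(low[0]=0,low[1]=3,low[2]=2,low[3]=4,low[4]=?,low[5]=5,low[6]=1,low[7]=?,low[8]=?); scc=(scc[0]=?,scc[1]=2,scc[2]=?,scc[3]=1,scc[4]=?,scc[5]=0,scc[6]=?,scc[7]=?,scc[8]=?)
step 4: low=(low[0]=0,low[1]=3,low[2]=2,low[3]=4,low[4]=?,low[5]=5,low[6]=1,low[7]=6,low[8]=6); scc=(scc[0]=?,scc[1]=2,scc[2]=?,scc[3]=1,scc[4]=?,scc[5]=0,scc[6]=?,scc[7]=?,scc[8]=?)
step 5: low=(low[0]=0,low[1]=3,low[2]=2,low[3]=4,low[4]=?,low[5]=5,low[6]=1,low[7]=6,low[8]=6); scc=(scc[0]=?,scc[1]=2,scc[2]=?,scc[3]=1,scc[4]=?,scc[5]=0,scc[6]=?,scc[7]=3,scc[8]=3)
step 6: low=(low[0]=0,low[1]=3,low[2]=2,low[3]=4,low[4]=?,low[5]=5,low[6]=1,low[7]=6,low[8]=6); scc=(scc[0]=?,scc[1]=2,scc[2]=4,scc[3]=1,scc[4]=?,scc[5]=0,scc[6]=?,scc[7]=3,scc[8]=3)
step 7: low=(low[0]=0,low[1]=3,low[2]=2,low[3]=4,low[4]=?,low[5]=5,low[6]=1,low[7]=6,low[8]=6); scc=(scc[0]=?,scc[1]=2,scc[2]=4,scc[3]=1,scc[4]=?,scc[5]=0,scc[6]=5,scc[7]=3,scc[8]=3)
step 8: low=(low[0]=0,low[1]=3,low[2]=2,low[3]=4,low[4]=?,low[5]=5,low[6]=1,low[7]=6,low[8]=6); scc=(scc[0]=6,scc[1]=2,scc[2]=4,scc[3]=1,scc[4]=?,scc[5]=0,scc[6]=5,scc[7]=3,scc[8]=3)
step 9: low=(low[0]=0,low[1]=3,low[2]=2,low[3]=4,low[4]=8,low[5]=5,low[6]=1,low[7]=6,low[8]=6); scc=(scc[0]=6,scc[1]=2,scc[2]=4,scc[3]=1,scc[4]=7,scc[5]=0,scc[6]=5,scc[7]=3,scc[8]=3)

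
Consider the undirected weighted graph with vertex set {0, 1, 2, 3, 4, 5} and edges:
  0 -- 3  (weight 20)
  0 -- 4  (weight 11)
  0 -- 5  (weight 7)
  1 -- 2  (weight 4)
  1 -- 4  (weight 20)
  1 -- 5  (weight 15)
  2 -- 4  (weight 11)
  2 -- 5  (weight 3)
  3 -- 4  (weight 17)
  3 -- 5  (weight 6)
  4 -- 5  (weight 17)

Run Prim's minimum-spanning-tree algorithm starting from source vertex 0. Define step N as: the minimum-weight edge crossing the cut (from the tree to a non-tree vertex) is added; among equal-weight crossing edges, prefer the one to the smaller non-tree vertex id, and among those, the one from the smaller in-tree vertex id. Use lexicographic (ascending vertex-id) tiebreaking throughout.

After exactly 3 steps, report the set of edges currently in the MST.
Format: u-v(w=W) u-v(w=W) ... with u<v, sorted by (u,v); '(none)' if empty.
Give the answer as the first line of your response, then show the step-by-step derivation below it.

0-5(w=7) 1-2(w=4) 2-5(w=3)

step 1: add edge 0-5 (w=7); MST = {0-5(w=7)}
step 2: add edge 2-5 (w=3); MST = {0-5(w=7) 2-5(w=3)}
step 3: add edge 1-2 (w=4); MST = {0-5(w=7) 1-2(w=4) 2-5(w=3)}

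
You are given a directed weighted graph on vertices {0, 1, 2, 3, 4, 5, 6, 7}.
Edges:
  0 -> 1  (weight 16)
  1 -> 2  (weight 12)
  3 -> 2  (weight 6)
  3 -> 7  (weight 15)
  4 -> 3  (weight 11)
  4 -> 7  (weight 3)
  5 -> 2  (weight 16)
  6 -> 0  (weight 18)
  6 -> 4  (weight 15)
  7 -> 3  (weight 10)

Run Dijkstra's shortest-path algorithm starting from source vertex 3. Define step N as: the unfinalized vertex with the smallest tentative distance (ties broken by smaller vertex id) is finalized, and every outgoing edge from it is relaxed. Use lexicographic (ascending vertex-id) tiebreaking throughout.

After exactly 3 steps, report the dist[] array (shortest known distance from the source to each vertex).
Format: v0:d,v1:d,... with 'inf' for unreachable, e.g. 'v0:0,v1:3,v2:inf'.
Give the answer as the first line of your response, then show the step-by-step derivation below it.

v0:inf,v1:inf,v2:6,v3:0,v4:inf,v5:inf,v6:inf,v7:15

step 1: dist = v0:inf,v1:inf,v2:6,v3:0,v4:inf,v5:inf,v6:inf,v7:15
step 2: dist = v0:inf,v1:inf,v2:6,v3:0,v4:inf,v5:inf,v6:inf,v7:15
step 3: dist = v0:inf,v1:inf,v2:6,v3:0,v4:inf,v5:inf,v6:inf,v7:15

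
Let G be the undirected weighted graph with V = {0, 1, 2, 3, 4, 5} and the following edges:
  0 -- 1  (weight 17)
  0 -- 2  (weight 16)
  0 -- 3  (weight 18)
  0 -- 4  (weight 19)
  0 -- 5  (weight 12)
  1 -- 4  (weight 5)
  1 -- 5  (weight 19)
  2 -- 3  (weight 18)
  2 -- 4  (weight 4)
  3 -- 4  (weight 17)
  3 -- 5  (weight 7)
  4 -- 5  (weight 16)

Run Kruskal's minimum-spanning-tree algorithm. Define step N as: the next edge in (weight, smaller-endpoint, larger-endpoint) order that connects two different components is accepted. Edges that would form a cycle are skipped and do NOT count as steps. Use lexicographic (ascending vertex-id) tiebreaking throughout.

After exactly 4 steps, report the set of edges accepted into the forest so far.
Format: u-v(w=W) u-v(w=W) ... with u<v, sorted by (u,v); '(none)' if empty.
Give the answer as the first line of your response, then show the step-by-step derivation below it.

0-5(w=12) 1-4(w=5) 2-4(w=4) 3-5(w=7)

step 1: add edge 2-4 (w=4); MST = {2-4(w=4)}
step 2: add edge 1-4 (w=5); MST = {1-4(w=5) 2-4(w=4)}
step 3: add edge 3-5 (w=7); MST = {1-4(w=5) 2-4(w=4) 3-5(w=7)}
step 4: add edge 0-5 (w=12); MST = {0-5(w=12) 1-4(w=5) 2-4(w=4) 3-5(w=7)}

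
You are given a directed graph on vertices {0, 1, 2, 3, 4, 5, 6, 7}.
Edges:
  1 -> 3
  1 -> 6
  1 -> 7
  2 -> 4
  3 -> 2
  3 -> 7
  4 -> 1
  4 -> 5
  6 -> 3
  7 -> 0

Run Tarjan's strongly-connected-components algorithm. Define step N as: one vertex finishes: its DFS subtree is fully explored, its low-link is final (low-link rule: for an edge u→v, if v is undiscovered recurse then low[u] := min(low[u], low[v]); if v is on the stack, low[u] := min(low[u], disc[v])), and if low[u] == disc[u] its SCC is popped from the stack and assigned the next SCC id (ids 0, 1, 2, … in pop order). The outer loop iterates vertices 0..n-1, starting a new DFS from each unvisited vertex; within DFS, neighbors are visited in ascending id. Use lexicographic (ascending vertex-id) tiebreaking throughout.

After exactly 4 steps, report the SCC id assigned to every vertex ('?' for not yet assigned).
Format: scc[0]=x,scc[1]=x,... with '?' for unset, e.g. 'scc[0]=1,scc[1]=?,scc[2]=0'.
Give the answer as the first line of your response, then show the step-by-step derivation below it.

scc[0]=0,scc[1]=?,scc[2]=?,scc[3]=?,scc[4]=?,scc[5]=1,scc[6]=?,scc[7]=?

step 1: low=(low[0]=0,low[1]=?,low[2]=?,low[3]=?,low[4]=?,low[5]=?,low[6]=?,low[7]=?); scc=(scc[0]=0,scc[1]=?,scc[2]=?,scc[3]=?,scc[4]=?,scc[5]=?,scc[6]=?,scc[7]=?)
step 2: low=(low[0]=0,low[1]=1,low[2]=3,low[3]=2,low[4]=1,low[5]=5,low[6]=?,low[7]=?); scc=(scc[0]=0,scc[1]=?,scc[2]=?,scc[3]=?,scc[4]=?,scc[5]=1,scc[6]=?,scc[7]=?)
step 3: low=(low[0]=0,low[1]=1,low[2]=3,low[3]=2,low[4]=1,low[5]=5,low[6]=?,low[7]=?); scc=(scc[0]=0,scc[1]=?,scc[2]=?,scc[3]=?,scc[4]=?,scc[5]=1,scc[6]=?,scc[7]=?)
step 4: low=(low[0]=0,low[1]=1,low[2]=1,low[3]=2,low[4]=1,low[5]=5,low[6]=?,low[7]=?); scc=(scc[0]=0,scc[1]=?,scc[2]=?,scc[3]=?,scc[4]=?,scc[5]=1,scc[6]=?,scc[7]=?)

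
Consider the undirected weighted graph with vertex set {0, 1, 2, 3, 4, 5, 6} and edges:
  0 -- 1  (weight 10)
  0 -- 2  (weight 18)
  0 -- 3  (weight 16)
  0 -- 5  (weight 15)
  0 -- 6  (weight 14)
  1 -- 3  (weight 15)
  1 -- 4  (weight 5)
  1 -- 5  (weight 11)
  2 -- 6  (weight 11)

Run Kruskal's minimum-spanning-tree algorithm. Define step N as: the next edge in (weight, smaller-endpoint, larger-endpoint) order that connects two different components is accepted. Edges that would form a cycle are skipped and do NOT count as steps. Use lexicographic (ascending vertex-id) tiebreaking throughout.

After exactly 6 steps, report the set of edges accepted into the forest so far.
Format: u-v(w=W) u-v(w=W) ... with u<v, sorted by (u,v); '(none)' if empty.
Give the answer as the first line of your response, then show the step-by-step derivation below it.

0-1(w=10) 0-6(w=14) 1-3(w=15) 1-4(w=5) 1-5(w=11) 2-6(w=11)

step 1: add edge 1-4 (w=5); MST = {1-4(w=5)}
step 2: add edge 0-1 (w=10); MST = {0-1(w=10) 1-4(w=5)}
step 3: add edge 1-5 (w=11); MST = {0-1(w=10) 1-4(w=5) 1-5(w=11)}
step 4: add edge 2-6 (w=11); MST = {0-1(w=10) 1-4(w=5) 1-5(w=11) 2-6(w=11)}
step 5: add edge 0-6 (w=14); MST = {0-1(w=10) 0-6(w=14) 1-4(w=5) 1-5(w=11) 2-6(w=11)}
step 6: add edge 1-3 (w=15); MST = {0-1(w=10) 0-6(w=14) 1-3(w=15) 1-4(w=5) 1-5(w=11) 2-6(w=11)}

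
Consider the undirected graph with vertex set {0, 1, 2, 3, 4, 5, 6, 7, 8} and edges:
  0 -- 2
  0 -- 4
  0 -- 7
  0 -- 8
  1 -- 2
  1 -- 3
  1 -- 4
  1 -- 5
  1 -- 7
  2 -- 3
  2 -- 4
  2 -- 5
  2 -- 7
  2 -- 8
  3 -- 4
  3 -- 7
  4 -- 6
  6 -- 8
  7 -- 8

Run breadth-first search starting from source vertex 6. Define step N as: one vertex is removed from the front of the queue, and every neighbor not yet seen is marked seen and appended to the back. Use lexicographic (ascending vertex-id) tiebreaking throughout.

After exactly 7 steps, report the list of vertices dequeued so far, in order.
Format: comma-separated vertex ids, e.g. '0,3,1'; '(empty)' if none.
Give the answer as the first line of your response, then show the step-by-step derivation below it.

6,4,8,0,1,2,3

step 1: dequeue 6; queue=[4,8]; order=6
step 2: dequeue 4; queue=[8,0,1,2,3]; order=6,4
step 3: dequeue 8; queue=[0,1,2,3,7]; order=6,4,8
step 4: dequeue 0; queue=[1,2,3,7]; order=6,4,8,0
step 5: dequeue 1; queue=[2,3,7,5]; order=6,4,8,0,1
step 6: dequeue 2; queue=[3,7,5]; order=6,4,8,0,1,2
step 7: dequeue 3; queue=[7,5]; order=6,4,8,0,1,2,3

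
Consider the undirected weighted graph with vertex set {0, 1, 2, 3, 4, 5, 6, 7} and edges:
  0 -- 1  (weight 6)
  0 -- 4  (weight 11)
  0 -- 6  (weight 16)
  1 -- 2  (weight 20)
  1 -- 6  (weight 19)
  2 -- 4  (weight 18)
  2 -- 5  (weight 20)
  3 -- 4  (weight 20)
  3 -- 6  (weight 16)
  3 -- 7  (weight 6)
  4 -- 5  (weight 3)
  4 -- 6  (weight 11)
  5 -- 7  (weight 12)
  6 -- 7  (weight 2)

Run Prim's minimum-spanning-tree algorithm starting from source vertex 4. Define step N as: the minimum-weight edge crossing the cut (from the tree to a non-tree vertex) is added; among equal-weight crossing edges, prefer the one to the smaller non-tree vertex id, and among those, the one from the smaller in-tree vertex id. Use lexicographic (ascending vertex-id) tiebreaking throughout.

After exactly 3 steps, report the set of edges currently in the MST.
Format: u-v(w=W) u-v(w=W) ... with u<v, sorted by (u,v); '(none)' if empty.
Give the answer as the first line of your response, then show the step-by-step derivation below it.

0-1(w=6) 0-4(w=11) 4-5(w=3)

step 1: add edge 4-5 (w=3); MST = {4-5(w=3)}
step 2: add edge 0-4 (w=11); MST = {0-4(w=11) 4-5(w=3)}
step 3: add edge 0-1 (w=6); MST = {0-1(w=6) 0-4(w=11) 4-5(w=3)}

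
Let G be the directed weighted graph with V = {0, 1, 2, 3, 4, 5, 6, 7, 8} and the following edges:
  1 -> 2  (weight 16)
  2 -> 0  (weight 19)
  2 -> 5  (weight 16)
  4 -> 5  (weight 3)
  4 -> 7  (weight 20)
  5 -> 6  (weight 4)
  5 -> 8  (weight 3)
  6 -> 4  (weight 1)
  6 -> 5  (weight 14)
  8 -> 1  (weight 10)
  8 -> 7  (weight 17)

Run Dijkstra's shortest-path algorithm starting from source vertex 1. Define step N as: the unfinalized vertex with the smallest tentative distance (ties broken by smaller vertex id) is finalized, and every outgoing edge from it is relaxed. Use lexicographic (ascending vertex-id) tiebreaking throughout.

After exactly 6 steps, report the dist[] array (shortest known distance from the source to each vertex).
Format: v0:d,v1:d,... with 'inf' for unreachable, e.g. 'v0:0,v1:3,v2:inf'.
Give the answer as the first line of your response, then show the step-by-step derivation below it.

v0:35,v1:0,v2:16,v3:inf,v4:37,v5:32,v6:36,v7:52,v8:35

step 1: dist = v0:inf,v1:0,v2:16,v3:inf,v4:inf,v5:inf,v6:inf,v7:inf,v8:inf
step 2: dist = v0:35,v1:0,v2:16,v3:inf,v4:inf,v5:32,v6:inf,v7:inf,v8:inf
step 3: dist = v0:35,v1:0,v2:16,v3:inf,v4:inf,v5:32,v6:36,v7:inf,v8:35
step 4: dist = v0:35,v1:0,v2:16,v3:inf,v4:inf,v5:32,v6:36,v7:inf,v8:35
step 5: dist = v0:35,v1:0,v2:16,v3:inf,v4:inf,v5:32,v6:36,v7:52,v8:35
step 6: dist = v0:35,v1:0,v2:16,v3:inf,v4:37,v5:32,v6:36,v7:52,v8:35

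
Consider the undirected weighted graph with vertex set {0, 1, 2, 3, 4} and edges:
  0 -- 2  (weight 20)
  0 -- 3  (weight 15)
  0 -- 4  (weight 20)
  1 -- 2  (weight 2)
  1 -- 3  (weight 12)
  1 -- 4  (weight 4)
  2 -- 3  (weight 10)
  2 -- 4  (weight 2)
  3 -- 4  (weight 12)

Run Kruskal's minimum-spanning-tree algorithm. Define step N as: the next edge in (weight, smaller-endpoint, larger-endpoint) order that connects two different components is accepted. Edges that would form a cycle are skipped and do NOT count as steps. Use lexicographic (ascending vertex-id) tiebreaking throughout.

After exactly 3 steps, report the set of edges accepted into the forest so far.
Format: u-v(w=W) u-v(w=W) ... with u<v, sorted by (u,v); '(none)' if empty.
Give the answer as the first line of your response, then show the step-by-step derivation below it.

1-2(w=2) 2-3(w=10) 2-4(w=2)

step 1: add edge 1-2 (w=2); MST = {1-2(w=2)}
step 2: add edge 2-4 (w=2); MST = {1-2(w=2) 2-4(w=2)}
step 3: add edge 2-3 (w=10); MST = {1-2(w=2) 2-3(w=10) 2-4(w=2)}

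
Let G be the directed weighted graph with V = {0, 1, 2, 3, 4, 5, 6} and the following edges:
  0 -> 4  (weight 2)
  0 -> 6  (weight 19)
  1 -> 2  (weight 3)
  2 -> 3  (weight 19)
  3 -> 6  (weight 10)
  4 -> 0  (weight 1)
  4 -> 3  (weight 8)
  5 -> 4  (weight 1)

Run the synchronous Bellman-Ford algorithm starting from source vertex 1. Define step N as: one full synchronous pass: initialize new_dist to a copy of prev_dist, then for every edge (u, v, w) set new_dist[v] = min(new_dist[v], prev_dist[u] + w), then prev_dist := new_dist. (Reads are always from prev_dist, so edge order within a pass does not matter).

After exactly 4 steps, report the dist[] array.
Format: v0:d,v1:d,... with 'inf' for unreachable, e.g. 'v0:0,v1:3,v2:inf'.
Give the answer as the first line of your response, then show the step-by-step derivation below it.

v0:inf,v1:0,v2:3,v3:22,v4:inf,v5:inf,v6:32

step 1: dist = v0:inf,v1:0,v2:3,v3:inf,v4:inf,v5:inf,v6:inf
step 2: dist = v0:inf,v1:0,v2:3,v3:22,v4:inf,v5:inf,v6:inf
step 3: dist = v0:inf,v1:0,v2:3,v3:22,v4:inf,v5:inf,v6:32
step 4: dist = v0:inf,v1:0,v2:3,v3:22,v4:inf,v5:inf,v6:32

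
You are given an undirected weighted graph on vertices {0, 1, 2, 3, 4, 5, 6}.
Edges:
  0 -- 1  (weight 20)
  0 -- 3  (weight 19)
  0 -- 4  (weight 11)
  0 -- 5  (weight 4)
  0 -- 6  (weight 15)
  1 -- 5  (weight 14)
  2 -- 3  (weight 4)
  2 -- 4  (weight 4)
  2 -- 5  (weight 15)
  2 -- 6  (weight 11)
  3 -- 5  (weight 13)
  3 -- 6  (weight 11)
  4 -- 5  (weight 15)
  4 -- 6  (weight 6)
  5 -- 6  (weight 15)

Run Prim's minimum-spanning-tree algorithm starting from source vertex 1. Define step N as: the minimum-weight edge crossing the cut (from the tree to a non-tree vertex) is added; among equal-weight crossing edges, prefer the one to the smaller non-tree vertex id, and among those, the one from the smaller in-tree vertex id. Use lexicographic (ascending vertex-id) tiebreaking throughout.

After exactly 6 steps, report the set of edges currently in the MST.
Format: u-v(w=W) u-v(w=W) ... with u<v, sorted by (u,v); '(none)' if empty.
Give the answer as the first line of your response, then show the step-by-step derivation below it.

0-4(w=11) 0-5(w=4) 1-5(w=14) 2-3(w=4) 2-4(w=4) 4-6(w=6)

step 1: add edge 1-5 (w=14); MST = {1-5(w=14)}
step 2: add edge 0-5 (w=4); MST = {0-5(w=4) 1-5(w=14)}
step 3: add edge 0-4 (w=11); MST = {0-4(w=11) 0-5(w=4) 1-5(w=14)}
step 4: add edge 2-4 (w=4); MST = {0-4(w=11) 0-5(w=4) 1-5(w=14) 2-4(w=4)}
step 5: add edge 2-3 (w=4); MST = {0-4(w=11) 0-5(w=4) 1-5(w=14) 2-3(w=4) 2-4(w=4)}
step 6: add edge 4-6 (w=6); MST = {0-4(w=11) 0-5(w=4) 1-5(w=14) 2-3(w=4) 2-4(w=4) 4-6(w=6)}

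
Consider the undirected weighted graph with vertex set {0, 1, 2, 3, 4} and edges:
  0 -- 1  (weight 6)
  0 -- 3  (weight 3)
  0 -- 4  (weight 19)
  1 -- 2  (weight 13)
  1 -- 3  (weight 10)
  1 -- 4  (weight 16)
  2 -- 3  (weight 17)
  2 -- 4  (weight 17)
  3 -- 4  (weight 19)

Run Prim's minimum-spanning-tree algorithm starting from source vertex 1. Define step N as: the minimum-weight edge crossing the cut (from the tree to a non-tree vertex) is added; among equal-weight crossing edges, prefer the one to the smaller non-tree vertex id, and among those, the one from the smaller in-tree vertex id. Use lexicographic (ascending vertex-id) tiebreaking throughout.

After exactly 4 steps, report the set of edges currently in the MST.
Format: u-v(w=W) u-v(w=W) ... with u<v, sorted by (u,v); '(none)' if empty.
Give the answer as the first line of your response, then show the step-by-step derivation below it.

0-1(w=6) 0-3(w=3) 1-2(w=13) 1-4(w=16)

step 1: add edge 0-1 (w=6); MST = {0-1(w=6)}
step 2: add edge 0-3 (w=3); MST = {0-1(w=6) 0-3(w=3)}
step 3: add edge 1-2 (w=13); MST = {0-1(w=6) 0-3(w=3) 1-2(w=13)}
step 4: add edge 1-4 (w=16); MST = {0-1(w=6) 0-3(w=3) 1-2(w=13) 1-4(w=16)}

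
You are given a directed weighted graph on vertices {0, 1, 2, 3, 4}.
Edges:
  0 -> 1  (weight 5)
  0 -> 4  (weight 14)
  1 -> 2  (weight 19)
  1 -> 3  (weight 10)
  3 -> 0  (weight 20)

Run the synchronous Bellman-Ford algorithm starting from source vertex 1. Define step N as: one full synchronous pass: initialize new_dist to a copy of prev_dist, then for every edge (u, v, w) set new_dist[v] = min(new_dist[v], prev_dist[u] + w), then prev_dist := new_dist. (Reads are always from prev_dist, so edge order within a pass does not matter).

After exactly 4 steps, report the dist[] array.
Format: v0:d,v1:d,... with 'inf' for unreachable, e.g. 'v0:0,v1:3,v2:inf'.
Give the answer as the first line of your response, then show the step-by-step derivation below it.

v0:30,v1:0,v2:19,v3:10,v4:44

step 1: dist = v0:inf,v1:0,v2:19,v3:10,v4:inf
step 2: dist = v0:30,v1:0,v2:19,v3:10,v4:inf
step 3: dist = v0:30,v1:0,v2:19,v3:10,v4:44
step 4: dist = v0:30,v1:0,v2:19,v3:10,v4:44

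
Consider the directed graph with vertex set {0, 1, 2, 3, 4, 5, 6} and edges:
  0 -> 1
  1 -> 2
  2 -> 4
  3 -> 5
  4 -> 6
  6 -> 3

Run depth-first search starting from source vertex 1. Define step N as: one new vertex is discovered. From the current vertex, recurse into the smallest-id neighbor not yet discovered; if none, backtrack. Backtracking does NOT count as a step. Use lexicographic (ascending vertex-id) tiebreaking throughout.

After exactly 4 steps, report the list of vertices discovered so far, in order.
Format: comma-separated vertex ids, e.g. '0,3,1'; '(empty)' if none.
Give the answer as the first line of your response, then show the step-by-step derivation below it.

1,2,4,6

step 1: discover 1; path=1; order=1
step 2: discover 2; path=1>2; order=1,2
step 3: discover 4; path=1>2>4; order=1,2,4
step 4: discover 6; path=1>2>4>6; order=1,2,4,6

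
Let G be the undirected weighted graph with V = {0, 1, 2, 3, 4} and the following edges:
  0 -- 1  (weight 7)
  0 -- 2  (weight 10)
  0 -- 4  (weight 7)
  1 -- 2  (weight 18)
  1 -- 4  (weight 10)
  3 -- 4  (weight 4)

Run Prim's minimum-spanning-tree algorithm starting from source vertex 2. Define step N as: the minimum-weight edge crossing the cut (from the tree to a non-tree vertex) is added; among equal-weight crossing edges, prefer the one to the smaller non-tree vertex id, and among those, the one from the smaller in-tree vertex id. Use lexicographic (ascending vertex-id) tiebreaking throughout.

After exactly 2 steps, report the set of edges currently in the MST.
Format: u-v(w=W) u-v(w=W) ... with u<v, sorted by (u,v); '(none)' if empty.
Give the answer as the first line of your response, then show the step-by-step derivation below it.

0-1(w=7) 0-2(w=10)

step 1: add edge 0-2 (w=10); MST = {0-2(w=10)}
step 2: add edge 0-1 (w=7); MST = {0-1(w=7) 0-2(w=10)}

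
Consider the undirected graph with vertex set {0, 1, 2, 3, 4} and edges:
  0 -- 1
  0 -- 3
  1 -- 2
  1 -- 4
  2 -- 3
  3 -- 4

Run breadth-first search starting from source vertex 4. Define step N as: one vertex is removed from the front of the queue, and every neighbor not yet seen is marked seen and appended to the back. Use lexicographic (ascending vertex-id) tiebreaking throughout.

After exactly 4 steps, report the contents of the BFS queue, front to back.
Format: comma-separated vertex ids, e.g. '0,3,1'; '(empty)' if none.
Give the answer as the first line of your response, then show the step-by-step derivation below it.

2

step 1: dequeue 4; queue=[1,3]; order=4
step 2: dequeue 1; queue=[3,0,2]; order=4,1
step 3: dequeue 3; queue=[0,2]; order=4,1,3
step 4: dequeue 0; queue=[2]; order=4,1,3,0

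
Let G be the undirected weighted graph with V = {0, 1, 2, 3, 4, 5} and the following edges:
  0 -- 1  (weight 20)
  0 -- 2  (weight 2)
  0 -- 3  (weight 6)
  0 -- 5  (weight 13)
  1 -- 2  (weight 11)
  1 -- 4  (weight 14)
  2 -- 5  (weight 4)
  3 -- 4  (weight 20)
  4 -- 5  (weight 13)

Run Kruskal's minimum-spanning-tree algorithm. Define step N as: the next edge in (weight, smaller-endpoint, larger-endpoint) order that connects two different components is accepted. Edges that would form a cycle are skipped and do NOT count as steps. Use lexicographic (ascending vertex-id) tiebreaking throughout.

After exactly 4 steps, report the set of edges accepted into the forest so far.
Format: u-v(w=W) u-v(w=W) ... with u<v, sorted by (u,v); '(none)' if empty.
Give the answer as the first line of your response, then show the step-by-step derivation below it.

0-2(w=2) 0-3(w=6) 1-2(w=11) 2-5(w=4)

step 1: add edge 0-2 (w=2); MST = {0-2(w=2)}
step 2: add edge 2-5 (w=4); MST = {0-2(w=2) 2-5(w=4)}
step 3: add edge 0-3 (w=6); MST = {0-2(w=2) 0-3(w=6) 2-5(w=4)}
step 4: add edge 1-2 (w=11); MST = {0-2(w=2) 0-3(w=6) 1-2(w=11) 2-5(w=4)}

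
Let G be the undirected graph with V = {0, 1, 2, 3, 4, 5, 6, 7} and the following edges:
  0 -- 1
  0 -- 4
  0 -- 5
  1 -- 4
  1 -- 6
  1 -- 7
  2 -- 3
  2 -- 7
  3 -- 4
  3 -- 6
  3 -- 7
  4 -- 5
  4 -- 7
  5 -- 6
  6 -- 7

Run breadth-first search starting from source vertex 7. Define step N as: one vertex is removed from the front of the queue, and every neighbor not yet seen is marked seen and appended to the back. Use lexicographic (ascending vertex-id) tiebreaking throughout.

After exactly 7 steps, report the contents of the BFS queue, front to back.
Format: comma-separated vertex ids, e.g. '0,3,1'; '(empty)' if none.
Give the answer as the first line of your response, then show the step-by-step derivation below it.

5

step 1: dequeue 7; queue=[1,2,3,4,6]; order=7
step 2: dequeue 1; queue=[2,3,4,6,0]; order=7,1
step 3: dequeue 2; queue=[3,4,6,0]; order=7,1,2
step 4: dequeue 3; queue=[4,6,0]; order=7,1,2,3
step 5: dequeue 4; queue=[6,0,5]; order=7,1,2,3,4
step 6: dequeue 6; queue=[0,5]; order=7,1,2,3,4,6
step 7: dequeue 0; queue=[5]; order=7,1,2,3,4,6,0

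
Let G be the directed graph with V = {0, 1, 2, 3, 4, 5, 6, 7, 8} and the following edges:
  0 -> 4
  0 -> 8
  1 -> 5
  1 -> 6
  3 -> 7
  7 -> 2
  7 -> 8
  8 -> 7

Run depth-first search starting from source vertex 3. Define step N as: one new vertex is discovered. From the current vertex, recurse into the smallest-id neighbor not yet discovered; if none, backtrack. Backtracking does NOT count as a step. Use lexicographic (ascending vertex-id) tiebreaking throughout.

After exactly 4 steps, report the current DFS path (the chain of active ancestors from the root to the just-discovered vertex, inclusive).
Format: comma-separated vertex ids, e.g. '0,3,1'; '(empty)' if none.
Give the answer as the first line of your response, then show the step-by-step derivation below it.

3,7,8

step 1: discover 3; path=3; order=3
step 2: discover 7; path=3>7; order=3,7
step 3: discover 2; path=3>7>2; order=3,7,2
step 4: discover 8; path=3>7>8; order=3,7,2,8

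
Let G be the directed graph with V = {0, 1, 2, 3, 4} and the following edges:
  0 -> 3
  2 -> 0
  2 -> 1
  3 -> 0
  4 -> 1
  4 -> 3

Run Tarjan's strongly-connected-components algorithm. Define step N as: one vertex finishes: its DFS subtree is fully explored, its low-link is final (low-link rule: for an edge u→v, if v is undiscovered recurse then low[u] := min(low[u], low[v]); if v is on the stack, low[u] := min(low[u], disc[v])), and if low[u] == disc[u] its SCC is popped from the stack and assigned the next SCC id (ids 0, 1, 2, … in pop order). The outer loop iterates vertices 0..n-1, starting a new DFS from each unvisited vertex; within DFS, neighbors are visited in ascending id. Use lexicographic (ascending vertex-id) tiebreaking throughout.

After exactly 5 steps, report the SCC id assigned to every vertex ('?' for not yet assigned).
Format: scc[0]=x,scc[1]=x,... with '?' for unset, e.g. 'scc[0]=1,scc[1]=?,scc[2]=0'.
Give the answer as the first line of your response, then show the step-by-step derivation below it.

scc[0]=0,scc[1]=1,scc[2]=2,scc[3]=0,scc[4]=3

step 1: low=(low[0]=0,low[1]=?,low[2]=?,low[3]=0,low[4]=?); scc=(scc[0]=?,scc[1]=?,scc[2]=?,scc[3]=?,scc[4]=?)
step 2: low=(low[0]=0,low[1]=?,low[2]=?,low[3]=0,low[4]=?); scc=(scc[0]=0,scc[1]=?,scc[2]=?,scc[3]=0,scc[4]=?)
step 3: low=(low[0]=0,low[1]=2,low[2]=?,low[3]=0,low[4]=?); scc=(scc[0]=0,scc[1]=1,scc[2]=?,scc[3]=0,scc[4]=?)
step 4: low=(low[0]=0,low[1]=2,low[2]=3,low[3]=0,low[4]=?); scc=(scc[0]=0,scc[1]=1,scc[2]=2,scc[3]=0,scc[4]=?)
step 5: low=(low[0]=0,low[1]=2,low[2]=3,low[3]=0,low[4]=4); scc=(scc[0]=0,scc[1]=1,scc[2]=2,scc[3]=0,scc[4]=3)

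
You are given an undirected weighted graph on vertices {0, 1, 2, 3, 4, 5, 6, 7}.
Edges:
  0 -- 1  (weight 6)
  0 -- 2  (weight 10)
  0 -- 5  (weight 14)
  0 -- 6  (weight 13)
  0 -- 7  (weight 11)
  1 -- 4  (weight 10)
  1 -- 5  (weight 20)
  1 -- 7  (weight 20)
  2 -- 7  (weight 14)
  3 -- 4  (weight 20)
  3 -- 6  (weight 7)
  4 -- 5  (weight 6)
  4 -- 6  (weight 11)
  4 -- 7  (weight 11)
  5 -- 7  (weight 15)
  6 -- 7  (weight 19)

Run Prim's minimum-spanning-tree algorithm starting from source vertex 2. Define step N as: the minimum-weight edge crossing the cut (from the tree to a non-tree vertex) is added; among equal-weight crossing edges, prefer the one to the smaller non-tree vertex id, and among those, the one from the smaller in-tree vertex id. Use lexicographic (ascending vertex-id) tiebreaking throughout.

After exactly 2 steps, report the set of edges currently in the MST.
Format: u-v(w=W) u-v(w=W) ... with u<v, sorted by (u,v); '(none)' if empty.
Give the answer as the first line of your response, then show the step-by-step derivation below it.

0-1(w=6) 0-2(w=10)

step 1: add edge 0-2 (w=10); MST = {0-2(w=10)}
step 2: add edge 0-1 (w=6); MST = {0-1(w=6) 0-2(w=10)}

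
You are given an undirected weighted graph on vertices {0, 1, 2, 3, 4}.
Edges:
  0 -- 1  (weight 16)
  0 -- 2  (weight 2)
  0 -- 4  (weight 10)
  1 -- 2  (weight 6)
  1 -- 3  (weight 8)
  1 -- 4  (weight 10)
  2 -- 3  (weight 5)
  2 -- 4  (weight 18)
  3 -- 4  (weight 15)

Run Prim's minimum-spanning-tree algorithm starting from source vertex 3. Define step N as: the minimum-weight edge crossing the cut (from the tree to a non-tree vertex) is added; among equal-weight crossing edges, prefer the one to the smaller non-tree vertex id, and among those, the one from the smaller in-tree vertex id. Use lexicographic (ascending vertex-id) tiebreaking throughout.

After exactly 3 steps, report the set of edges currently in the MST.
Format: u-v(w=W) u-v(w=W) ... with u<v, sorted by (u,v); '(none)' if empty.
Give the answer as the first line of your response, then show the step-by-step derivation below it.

0-2(w=2) 1-2(w=6) 2-3(w=5)

step 1: add edge 2-3 (w=5); MST = {2-3(w=5)}
step 2: add edge 0-2 (w=2); MST = {0-2(w=2) 2-3(w=5)}
step 3: add edge 1-2 (w=6); MST = {0-2(w=2) 1-2(w=6) 2-3(w=5)}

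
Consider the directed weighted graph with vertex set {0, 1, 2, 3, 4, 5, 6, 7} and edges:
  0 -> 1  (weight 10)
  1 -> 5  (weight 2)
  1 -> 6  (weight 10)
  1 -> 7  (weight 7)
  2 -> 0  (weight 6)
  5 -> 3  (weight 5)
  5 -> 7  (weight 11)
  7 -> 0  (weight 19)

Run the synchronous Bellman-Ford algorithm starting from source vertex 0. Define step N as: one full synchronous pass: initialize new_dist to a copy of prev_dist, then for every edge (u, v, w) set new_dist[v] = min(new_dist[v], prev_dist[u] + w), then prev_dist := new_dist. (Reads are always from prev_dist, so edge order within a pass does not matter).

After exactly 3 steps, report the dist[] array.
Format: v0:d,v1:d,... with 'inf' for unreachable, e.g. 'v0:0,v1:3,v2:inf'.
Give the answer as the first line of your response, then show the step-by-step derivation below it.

v0:0,v1:10,v2:inf,v3:17,v4:inf,v5:12,v6:20,v7:17

step 1: dist = v0:0,v1:10,v2:inf,v3:inf,v4:inf,v5:inf,v6:inf,v7:inf
step 2: dist = v0:0,v1:10,v2:inf,v3:inf,v4:inf,v5:12,v6:20,v7:17
step 3: dist = v0:0,v1:10,v2:inf,v3:17,v4:inf,v5:12,v6:20,v7:17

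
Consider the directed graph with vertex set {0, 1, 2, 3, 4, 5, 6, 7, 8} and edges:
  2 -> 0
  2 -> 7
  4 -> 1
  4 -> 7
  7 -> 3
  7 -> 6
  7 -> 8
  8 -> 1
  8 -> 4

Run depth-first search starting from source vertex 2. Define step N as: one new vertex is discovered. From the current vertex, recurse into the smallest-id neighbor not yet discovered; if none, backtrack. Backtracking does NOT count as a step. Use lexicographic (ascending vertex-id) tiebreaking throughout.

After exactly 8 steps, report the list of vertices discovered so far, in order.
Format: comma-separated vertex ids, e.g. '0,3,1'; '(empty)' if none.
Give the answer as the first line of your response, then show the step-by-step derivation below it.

2,0,7,3,6,8,1,4

step 1: discover 2; path=2; order=2
step 2: discover 0; path=2>0; order=2,0
step 3: discover 7; path=2>7; order=2,0,7
step 4: discover 3; path=2>7>3; order=2,0,7,3
step 5: discover 6; path=2>7>6; order=2,0,7,3,6
step 6: discover 8; path=2>7>8; order=2,0,7,3,6,8
step 7: discover 1; path=2>7>8>1; order=2,0,7,3,6,8,1
step 8: discover 4; path=2>7>8>4; order=2,0,7,3,6,8,1,4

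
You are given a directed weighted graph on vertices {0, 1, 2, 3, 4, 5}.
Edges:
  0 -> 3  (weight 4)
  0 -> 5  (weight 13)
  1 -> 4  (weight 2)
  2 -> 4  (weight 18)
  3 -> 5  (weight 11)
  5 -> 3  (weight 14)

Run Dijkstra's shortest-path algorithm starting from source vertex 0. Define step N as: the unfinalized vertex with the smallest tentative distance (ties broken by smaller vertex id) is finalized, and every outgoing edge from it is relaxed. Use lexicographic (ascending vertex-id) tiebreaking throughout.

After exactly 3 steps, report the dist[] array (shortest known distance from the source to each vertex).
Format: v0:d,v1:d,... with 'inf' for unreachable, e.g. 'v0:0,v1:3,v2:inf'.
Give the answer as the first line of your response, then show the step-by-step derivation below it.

v0:0,v1:inf,v2:inf,v3:4,v4:inf,v5:13

step 1: dist = v0:0,v1:inf,v2:inf,v3:4,v4:inf,v5:13
step 2: dist = v0:0,v1:inf,v2:inf,v3:4,v4:inf,v5:13
step 3: dist = v0:0,v1:inf,v2:inf,v3:4,v4:inf,v5:13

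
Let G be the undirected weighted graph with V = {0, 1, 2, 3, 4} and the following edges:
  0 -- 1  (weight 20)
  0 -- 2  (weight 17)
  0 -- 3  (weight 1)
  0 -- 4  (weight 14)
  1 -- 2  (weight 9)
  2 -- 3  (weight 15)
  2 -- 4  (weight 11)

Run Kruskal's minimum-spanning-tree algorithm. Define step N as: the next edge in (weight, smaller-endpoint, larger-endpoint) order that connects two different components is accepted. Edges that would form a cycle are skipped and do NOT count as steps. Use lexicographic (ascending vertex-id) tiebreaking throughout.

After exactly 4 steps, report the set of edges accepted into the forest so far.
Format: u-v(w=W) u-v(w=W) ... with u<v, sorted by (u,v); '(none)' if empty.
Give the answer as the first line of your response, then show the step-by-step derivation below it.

0-3(w=1) 0-4(w=14) 1-2(w=9) 2-4(w=11)

step 1: add edge 0-3 (w=1); MST = {0-3(w=1)}
step 2: add edge 1-2 (w=9); MST = {0-3(w=1) 1-2(w=9)}
step 3: add edge 2-4 (w=11); MST = {0-3(w=1) 1-2(w=9) 2-4(w=11)}
step 4: add edge 0-4 (w=14); MST = {0-3(w=1) 0-4(w=14) 1-2(w=9) 2-4(w=11)}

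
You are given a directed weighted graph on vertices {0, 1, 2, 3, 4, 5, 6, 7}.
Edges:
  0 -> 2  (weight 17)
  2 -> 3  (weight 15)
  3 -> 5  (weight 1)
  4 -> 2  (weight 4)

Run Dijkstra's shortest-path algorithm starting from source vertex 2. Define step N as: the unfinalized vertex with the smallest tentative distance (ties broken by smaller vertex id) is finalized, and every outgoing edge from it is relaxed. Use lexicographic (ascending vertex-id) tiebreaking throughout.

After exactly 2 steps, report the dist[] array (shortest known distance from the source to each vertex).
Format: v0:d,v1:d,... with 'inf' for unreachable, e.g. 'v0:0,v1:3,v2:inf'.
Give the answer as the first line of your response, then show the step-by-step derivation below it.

v0:inf,v1:inf,v2:0,v3:15,v4:inf,v5:16,v6:inf,v7:inf

step 1: dist = v0:inf,v1:inf,v2:0,v3:15,v4:inf,v5:inf,v6:inf,v7:inf
step 2: dist = v0:inf,v1:inf,v2:0,v3:15,v4:inf,v5:16,v6:inf,v7:inf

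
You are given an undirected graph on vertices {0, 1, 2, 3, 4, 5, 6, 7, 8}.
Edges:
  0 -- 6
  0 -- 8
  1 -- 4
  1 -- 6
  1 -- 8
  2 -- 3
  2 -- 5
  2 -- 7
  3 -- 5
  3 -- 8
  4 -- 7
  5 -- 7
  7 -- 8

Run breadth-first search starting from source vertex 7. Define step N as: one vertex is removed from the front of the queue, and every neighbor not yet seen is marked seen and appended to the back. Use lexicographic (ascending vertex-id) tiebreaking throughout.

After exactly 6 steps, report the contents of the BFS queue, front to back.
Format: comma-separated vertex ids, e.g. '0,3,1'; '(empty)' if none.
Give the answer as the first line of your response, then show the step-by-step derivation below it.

1,0

step 1: dequeue 7; queue=[2,4,5,8]; order=7
step 2: dequeue 2; queue=[4,5,8,3]; order=7,2
step 3: dequeue 4; queue=[5,8,3,1]; order=7,2,4
step 4: dequeue 5; queue=[8,3,1]; order=7,2,4,5
step 5: dequeue 8; queue=[3,1,0]; order=7,2,4,5,8
step 6: dequeue 3; queue=[1,0]; order=7,2,4,5,8,3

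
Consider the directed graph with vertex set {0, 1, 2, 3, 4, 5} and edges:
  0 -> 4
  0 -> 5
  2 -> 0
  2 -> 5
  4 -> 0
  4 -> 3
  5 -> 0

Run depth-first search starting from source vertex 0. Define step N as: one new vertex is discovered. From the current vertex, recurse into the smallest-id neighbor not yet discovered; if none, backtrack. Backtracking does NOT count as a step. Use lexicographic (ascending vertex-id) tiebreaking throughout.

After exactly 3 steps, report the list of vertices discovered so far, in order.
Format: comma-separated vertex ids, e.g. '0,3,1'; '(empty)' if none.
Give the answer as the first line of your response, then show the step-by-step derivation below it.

0,4,3

step 1: discover 0; path=0; order=0
step 2: discover 4; path=0>4; order=0,4
step 3: discover 3; path=0>4>3; order=0,4,3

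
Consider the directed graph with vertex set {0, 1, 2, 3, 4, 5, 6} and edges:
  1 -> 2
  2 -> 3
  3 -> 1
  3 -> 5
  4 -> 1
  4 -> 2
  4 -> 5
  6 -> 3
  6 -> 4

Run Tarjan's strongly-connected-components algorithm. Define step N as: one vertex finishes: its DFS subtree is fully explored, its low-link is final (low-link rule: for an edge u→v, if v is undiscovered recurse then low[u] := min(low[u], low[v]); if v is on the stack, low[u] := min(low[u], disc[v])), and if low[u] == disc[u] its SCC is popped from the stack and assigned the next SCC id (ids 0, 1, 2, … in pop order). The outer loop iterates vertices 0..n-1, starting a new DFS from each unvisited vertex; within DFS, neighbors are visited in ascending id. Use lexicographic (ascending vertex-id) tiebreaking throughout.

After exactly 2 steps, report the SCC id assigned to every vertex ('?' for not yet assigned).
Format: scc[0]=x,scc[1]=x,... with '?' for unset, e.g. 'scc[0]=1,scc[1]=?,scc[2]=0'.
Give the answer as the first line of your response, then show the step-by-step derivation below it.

scc[0]=0,scc[1]=?,scc[2]=?,scc[3]=?,scc[4]=?,scc[5]=1,scc[6]=?

step 1: low=(low[0]=0,low[1]=?,low[2]=?,low[3]=?,low[4]=?,low[5]=?,low[6]=?); scc=(scc[0]=0,scc[1]=?,scc[2]=?,scc[3]=?,scc[4]=?,scc[5]=?,scc[6]=?)
step 2: low=(low[0]=0,low[1]=1,low[2]=2,low[3]=1,low[4]=?,low[5]=4,low[6]=?); scc=(scc[0]=0,scc[1]=?,scc[2]=?,scc[3]=?,scc[4]=?,scc[5]=1,scc[6]=?)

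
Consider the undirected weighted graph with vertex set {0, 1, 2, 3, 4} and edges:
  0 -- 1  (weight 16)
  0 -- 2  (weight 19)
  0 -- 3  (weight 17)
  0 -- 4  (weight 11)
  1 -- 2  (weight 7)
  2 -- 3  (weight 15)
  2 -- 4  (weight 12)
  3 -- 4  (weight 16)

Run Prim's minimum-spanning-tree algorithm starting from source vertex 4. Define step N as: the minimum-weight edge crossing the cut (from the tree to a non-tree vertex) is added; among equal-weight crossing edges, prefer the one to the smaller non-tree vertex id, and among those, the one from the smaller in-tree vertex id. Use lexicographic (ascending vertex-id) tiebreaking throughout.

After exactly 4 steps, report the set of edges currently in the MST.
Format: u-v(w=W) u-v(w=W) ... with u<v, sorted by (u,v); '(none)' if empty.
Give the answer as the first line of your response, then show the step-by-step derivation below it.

0-4(w=11) 1-2(w=7) 2-3(w=15) 2-4(w=12)

step 1: add edge 0-4 (w=11); MST = {0-4(w=11)}
step 2: add edge 2-4 (w=12); MST = {0-4(w=11) 2-4(w=12)}
step 3: add edge 1-2 (w=7); MST = {0-4(w=11) 1-2(w=7) 2-4(w=12)}
step 4: add edge 2-3 (w=15); MST = {0-4(w=11) 1-2(w=7) 2-3(w=15) 2-4(w=12)}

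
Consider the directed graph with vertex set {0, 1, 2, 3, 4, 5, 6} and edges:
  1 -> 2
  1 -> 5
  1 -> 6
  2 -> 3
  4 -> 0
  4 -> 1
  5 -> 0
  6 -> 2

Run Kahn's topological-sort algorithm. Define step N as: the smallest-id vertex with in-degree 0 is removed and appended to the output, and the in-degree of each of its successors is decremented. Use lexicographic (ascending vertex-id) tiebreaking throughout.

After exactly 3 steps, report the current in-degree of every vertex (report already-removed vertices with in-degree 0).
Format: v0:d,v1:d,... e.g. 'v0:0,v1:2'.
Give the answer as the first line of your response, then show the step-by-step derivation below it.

v0:0,v1:0,v2:1,v3:1,v4:0,v5:0,v6:0

step 1: output 4; order=[4]; indeg=(1,0,2,1,0,1,1)
step 2: output 1; order=[4,1]; indeg=(1,0,1,1,0,0,0)
step 3: output 5; order=[4,1,5]; indeg=(0,0,1,1,0,0,0)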